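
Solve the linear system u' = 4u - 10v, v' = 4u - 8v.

u(t) = 2C_1e^(-2t)sin(2t) - C_1e^(-2t)cos(2t) - C_2e^(-2t)sin(2t) - 2C_2e^(-2t)cos(2t), v(t) = C_1e^(-2t)sin(2t) - C_1e^(-2t)cos(2t) - C_2e^(-2t)sin(2t) - C_2e^(-2t)cos(2t)

Coefficient matrix A = [[4, -10], [4, -8]].
Characteristic polynomial det(A - λI) = λ^2 + 4λ + 8 = 0.
Eigenvalues λ = -2 ± 2i (complex conjugate pair).
For λ=-2+2i: an eigenvector is (-1,-1) - i(2,1) = (-1 - 2i, -1 - i).
A real fundamental pair from Re and Im of e^((-2+2i)t)v: X_1 = e^(-2t)(cos(2t)·(-1,-1) + sin(2t)·(2,1)), X_2 = e^(-2t)(sin(2t)·(-1,-1) - cos(2t)·(2,1)).
General solution: C_1X_1 + C_2X_2.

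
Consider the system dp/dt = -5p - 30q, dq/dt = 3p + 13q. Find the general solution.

Coefficient matrix A = [[-5, -30], [3, 13]].
Characteristic polynomial det(A - λI) = λ^2 - 8λ + 25 = 0.
Eigenvalues λ = 4 ± 3i (complex conjugate pair).
For λ=4+3i: an eigenvector is (3,-1) - i(1,0) = (3 - i, -1).
A real fundamental pair from Re and Im of e^((4+3i)t)v: X_1 = e^(4t)(cos(3t)·(3,-1) + sin(3t)·(1,0)), X_2 = e^(4t)(sin(3t)·(3,-1) - cos(3t)·(1,0)).
General solution: C_1X_1 + C_2X_2.

p(t) = C_1e^(4t)sin(3t) + 3C_1e^(4t)cos(3t) + 3C_2e^(4t)sin(3t) - C_2e^(4t)cos(3t), q(t) = -C_1e^(4t)cos(3t) - C_2e^(4t)sin(3t)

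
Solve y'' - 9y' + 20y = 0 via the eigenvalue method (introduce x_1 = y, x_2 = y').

y(t) = c_1e^(4t) + c_2e^(5t)

Let x_1 = y, x_2 = y'. Then x_1' = x_2 and x_2' = -20x_1 + 9x_2.
A = [[0,1],[-20,9]]; det(A-λI) = λ^2 - 9λ + 20.
Eigenvalues λ = 4, 5 with eigenvectors (1,4), (1,5).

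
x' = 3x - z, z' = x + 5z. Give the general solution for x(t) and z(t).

x(t) = -K_1e^(4t) - K_2te^(4t) - K_2e^(4t), z(t) = K_1e^(4t) + K_2te^(4t) + 2K_2e^(4t)

Coefficient matrix A = [[3, -1], [1, 5]].
Characteristic polynomial det(A - λI) = λ^2 - 8λ + 16 = 0.
Single eigenvalue λ = 4 with algebraic multiplicity 2.
Eigenvector v = (-1,1); generalized eigenvector w with (A-λI)w=v is (-1,2).
General solution: e^(4t)[K_1·v + K_2·(t·v + w)].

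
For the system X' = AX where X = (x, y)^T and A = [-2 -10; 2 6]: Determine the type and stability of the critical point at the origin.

unstable spiral

A = [[-2,-10],[2,6]]; det(A-λI) = λ^2 - 4λ + 8.
λ = 2 ± 2i: positive real part.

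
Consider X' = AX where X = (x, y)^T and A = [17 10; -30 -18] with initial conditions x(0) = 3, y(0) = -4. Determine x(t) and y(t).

Coefficient matrix A = [[17, 10], [-30, -18]].
Characteristic polynomial det(A - λI) = λ^2 + λ - 6 = 0.
Eigenvalues λ = -3, 2.
For λ=-3: (A-λI) row 1 is [20, 10], so an eigenvector is (1, -2).
For λ=2: (A-λI) row 1 is [15, 10], so an eigenvector is (-2, 3).
General solution: c_1e^(-3t)(1,-2) + c_2e^(2t)(-2,3).
Applying x(0)=3, y(0)=-4 gives c_1=-1, c_2=-2.

x(t) = 4e^(2t) - e^(-3t), y(t) = -6e^(2t) + 2e^(-3t)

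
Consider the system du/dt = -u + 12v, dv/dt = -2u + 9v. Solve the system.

Coefficient matrix A = [[-1, 12], [-2, 9]].
Characteristic polynomial det(A - λI) = λ^2 - 8λ + 15 = 0.
Eigenvalues λ = 3, 5.
For λ=3: (A-λI) row 1 is [-4, 12], so an eigenvector is (3, 1).
For λ=5: (A-λI) row 1 is [-6, 12], so an eigenvector is (-2, -1).
General solution: c_1e^(3t)(3,1) + c_2e^(5t)(-2,-1).

u(t) = 3c_1e^(3t) - 2c_2e^(5t), v(t) = c_1e^(3t) - c_2e^(5t)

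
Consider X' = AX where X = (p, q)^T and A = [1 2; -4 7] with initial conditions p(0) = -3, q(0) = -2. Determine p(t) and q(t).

p(t) = e^(5t) - 4e^(3t), q(t) = 2e^(5t) - 4e^(3t)

Coefficient matrix A = [[1, 2], [-4, 7]].
Characteristic polynomial det(A - λI) = λ^2 - 8λ + 15 = 0.
Eigenvalues λ = 3, 5.
For λ=3: (A-λI) row 1 is [-2, 2], so an eigenvector is (-1, -1).
For λ=5: (A-λI) row 1 is [-4, 2], so an eigenvector is (-1, -2).
General solution: K_1e^(3t)(-1,-1) + K_2e^(5t)(-1,-2).
Applying p(0)=-3, q(0)=-2 gives K_1=4, K_2=-1.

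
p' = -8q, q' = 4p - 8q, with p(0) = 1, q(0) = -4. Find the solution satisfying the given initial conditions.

Coefficient matrix A = [[0, -8], [4, -8]].
Characteristic polynomial det(A - λI) = λ^2 + 8λ + 32 = 0.
Eigenvalues λ = -4 ± 4i (complex conjugate pair).
For λ=-4+4i: an eigenvector is (-1,-1) - i(1,0) = (-1 - i, -1).
A real fundamental pair from Re and Im of e^((-4+4i)t)v: X_1 = e^(-4t)(cos(4t)·(-1,-1) + sin(4t)·(1,0)), X_2 = e^(-4t)(sin(4t)·(-1,-1) - cos(4t)·(1,0)).
General solution: C_1X_1 + C_2X_2.
Applying p(0)=1, q(0)=-4 gives C_1=4, C_2=-5.

p(t) = 9e^(-4t)sin(4t) + e^(-4t)cos(4t), q(t) = 5e^(-4t)sin(4t) - 4e^(-4t)cos(4t)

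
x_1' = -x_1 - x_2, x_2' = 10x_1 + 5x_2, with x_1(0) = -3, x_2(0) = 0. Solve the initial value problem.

x_1(t) = 9e^(2t)sin(t) - 3e^(2t)cos(t), x_2(t) = -30e^(2t)sin(t)

Coefficient matrix A = [[-1, -1], [10, 5]].
Characteristic polynomial det(A - λI) = λ^2 - 4λ + 5 = 0.
Eigenvalues λ = 2 ± i (complex conjugate pair).
For λ=2+i: an eigenvector is (1,-3) - i(0,1) = (1, -3 - i).
A real fundamental pair from Re and Im of e^((2+i)t)v: X_1 = e^(2t)(cos(t)·(1,-3) + sin(t)·(0,1)), X_2 = e^(2t)(sin(t)·(1,-3) - cos(t)·(0,1)).
General solution: K_1X_1 + K_2X_2.
Applying x_1(0)=-3, x_2(0)=0 gives K_1=-3, K_2=9.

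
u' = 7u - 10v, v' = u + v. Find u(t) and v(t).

Coefficient matrix A = [[7, -10], [1, 1]].
Characteristic polynomial det(A - λI) = λ^2 - 8λ + 17 = 0.
Eigenvalues λ = 4 ± i (complex conjugate pair).
For λ=4+i: an eigenvector is (-1,0) - i(-3,-1) = (-1 + 3i, 0 + i).
A real fundamental pair from Re and Im of e^((4+i)t)v: X_1 = e^(4t)(cos(t)·(-1,0) + sin(t)·(-3,-1)), X_2 = e^(4t)(sin(t)·(-1,0) - cos(t)·(-3,-1)).
General solution: K_1X_1 + K_2X_2.

u(t) = -3K_1e^(4t)sin(t) - K_1e^(4t)cos(t) - K_2e^(4t)sin(t) + 3K_2e^(4t)cos(t), v(t) = -K_1e^(4t)sin(t) + K_2e^(4t)cos(t)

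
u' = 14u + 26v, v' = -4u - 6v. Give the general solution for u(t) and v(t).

Coefficient matrix A = [[14, 26], [-4, -6]].
Characteristic polynomial det(A - λI) = λ^2 - 8λ + 20 = 0.
Eigenvalues λ = 4 ± 2i (complex conjugate pair).
For λ=4+2i: an eigenvector is (2,-1) - i(-3,1) = (2 + 3i, -1 - i).
A real fundamental pair from Re and Im of e^((4+2i)t)v: X_1 = e^(4t)(cos(2t)·(2,-1) + sin(2t)·(-3,1)), X_2 = e^(4t)(sin(2t)·(2,-1) - cos(2t)·(-3,1)).
General solution: c_1X_1 + c_2X_2.

u(t) = -3c_1e^(4t)sin(2t) + 2c_1e^(4t)cos(2t) + 2c_2e^(4t)sin(2t) + 3c_2e^(4t)cos(2t), v(t) = c_1e^(4t)sin(2t) - c_1e^(4t)cos(2t) - c_2e^(4t)sin(2t) - c_2e^(4t)cos(2t)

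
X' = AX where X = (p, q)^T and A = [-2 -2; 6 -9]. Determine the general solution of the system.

Coefficient matrix A = [[-2, -2], [6, -9]].
Characteristic polynomial det(A - λI) = λ^2 + 11λ + 30 = 0.
Eigenvalues λ = -6, -5.
For λ=-6: (A-λI) row 1 is [4, -2], so an eigenvector is (1, 2).
For λ=-5: (A-λI) row 1 is [3, -2], so an eigenvector is (2, 3).
General solution: K_1e^(-6t)(1,2) + K_2e^(-5t)(2,3).

p(t) = K_1e^(-6t) + 2K_2e^(-5t), q(t) = 2K_1e^(-6t) + 3K_2e^(-5t)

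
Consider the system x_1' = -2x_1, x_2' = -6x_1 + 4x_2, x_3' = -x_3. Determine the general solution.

Coefficient matrix A = [[-2, 0, 0], [-6, 4, 0], [0, 0, -1]].
det(A - λI) = 0 gives eigenvalues λ = -2, 4, -1.
For λ=-2: eigenvector (1,1,0).
For λ=4: eigenvector (0,1,0).
For λ=-1: eigenvector (0,0,1).
General solution: C_1e^(-2t)(1,1,0) + C_2e^(4t)(0,1,0) + C_3e^(-t)(0,0,1).

x_1(t) = C_1e^(-2t), x_2(t) = C_1e^(-2t) + C_2e^(4t), x_3(t) = C_3e^(-t)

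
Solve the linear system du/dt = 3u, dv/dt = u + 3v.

u(t) = -K_2e^(3t), v(t) = -K_1e^(3t) - K_2te^(3t) + K_2e^(3t)

Coefficient matrix A = [[3, 0], [1, 3]].
Characteristic polynomial det(A - λI) = λ^2 - 6λ + 9 = 0.
Single eigenvalue λ = 3 with algebraic multiplicity 2.
Eigenvector v = (0,-1); generalized eigenvector w with (A-λI)w=v is (-1,1).
General solution: e^(3t)[K_1·v + K_2·(t·v + w)].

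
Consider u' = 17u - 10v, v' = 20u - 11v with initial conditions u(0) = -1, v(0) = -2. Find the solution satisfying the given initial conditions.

Coefficient matrix A = [[17, -10], [20, -11]].
Characteristic polynomial det(A - λI) = λ^2 - 6λ + 13 = 0.
Eigenvalues λ = 3 ± 2i (complex conjugate pair).
For λ=3+2i: an eigenvector is (2,3) - i(-1,-1) = (2 + i, 3 + i).
A real fundamental pair from Re and Im of e^((3+2i)t)v: X_1 = e^(3t)(cos(2t)·(2,3) + sin(2t)·(-1,-1)), X_2 = e^(3t)(sin(2t)·(2,3) - cos(2t)·(-1,-1)).
General solution: C_1X_1 + C_2X_2.
Applying u(0)=-1, v(0)=-2 gives C_1=-1, C_2=1.

u(t) = 3e^(3t)sin(2t) - e^(3t)cos(2t), v(t) = 4e^(3t)sin(2t) - 2e^(3t)cos(2t)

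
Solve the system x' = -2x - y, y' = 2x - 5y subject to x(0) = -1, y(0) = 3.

Coefficient matrix A = [[-2, -1], [2, -5]].
Characteristic polynomial det(A - λI) = λ^2 + 7λ + 12 = 0.
Eigenvalues λ = -4, -3.
For λ=-4: (A-λI) row 1 is [2, -1], so an eigenvector is (1, 2).
For λ=-3: (A-λI) row 1 is [1, -1], so an eigenvector is (-1, -1).
General solution: C_1e^(-4t)(1,2) + C_2e^(-3t)(-1,-1).
Applying x(0)=-1, y(0)=3 gives C_1=4, C_2=5.

x(t) = -5e^(-3t) + 4e^(-4t), y(t) = -5e^(-3t) + 8e^(-4t)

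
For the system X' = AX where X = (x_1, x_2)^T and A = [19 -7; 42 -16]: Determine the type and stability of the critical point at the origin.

A = [[19,-7],[42,-16]]; det(A-λI) = λ^2 - 3λ - 10.
λ = 5, -2: opposite signs.

saddle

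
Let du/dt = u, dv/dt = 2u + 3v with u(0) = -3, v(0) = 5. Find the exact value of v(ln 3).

A = [[1,0],[2,3]]; eigenvalues λ = 3, 1.
Eigenvectors: (0,1) for λ=3, (1,-1) for λ=1.
From the initial condition, c_1 = 2, c_2 = -3.
v(ln 3) = (2)(3^3)(1) + (-3)(3^1)(-1) = 63.

63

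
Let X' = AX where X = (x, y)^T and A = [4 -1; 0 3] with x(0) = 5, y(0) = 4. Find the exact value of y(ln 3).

108

A = [[4,-1],[0,3]]; eigenvalues λ = 4, 3.
Eigenvectors: (-1,0) for λ=4, (1,1) for λ=3.
From the initial condition, c_1 = -1, c_2 = 4.
y(ln 3) = (-1)(3^4)(0) + (4)(3^3)(1) = 108.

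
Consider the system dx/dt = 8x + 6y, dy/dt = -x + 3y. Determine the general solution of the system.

Coefficient matrix A = [[8, 6], [-1, 3]].
Characteristic polynomial det(A - λI) = λ^2 - 11λ + 30 = 0.
Eigenvalues λ = 5, 6.
For λ=5: (A-λI) row 1 is [3, 6], so an eigenvector is (2, -1).
For λ=6: (A-λI) row 1 is [2, 6], so an eigenvector is (-3, 1).
General solution: C_1e^(5t)(2,-1) + C_2e^(6t)(-3,1).

x(t) = 2C_1e^(5t) - 3C_2e^(6t), y(t) = -C_1e^(5t) + C_2e^(6t)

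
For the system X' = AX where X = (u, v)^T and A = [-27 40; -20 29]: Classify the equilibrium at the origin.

A = [[-27,40],[-20,29]]; det(A-λI) = λ^2 - 2λ + 17.
λ = 1 ± 4i: positive real part.

unstable spiral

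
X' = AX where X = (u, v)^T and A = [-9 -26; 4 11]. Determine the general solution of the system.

Coefficient matrix A = [[-9, -26], [4, 11]].
Characteristic polynomial det(A - λI) = λ^2 - 2λ + 5 = 0.
Eigenvalues λ = 1 ± 2i (complex conjugate pair).
For λ=1+2i: an eigenvector is (-3,1) - i(2,-1) = (-3 - 2i, 1 + i).
A real fundamental pair from Re and Im of e^((1+2i)t)v: X_1 = e^(t)(cos(2t)·(-3,1) + sin(2t)·(2,-1)), X_2 = e^(t)(sin(2t)·(-3,1) - cos(2t)·(2,-1)).
General solution: K_1X_1 + K_2X_2.

u(t) = 2K_1e^(t)sin(2t) - 3K_1e^(t)cos(2t) - 3K_2e^(t)sin(2t) - 2K_2e^(t)cos(2t), v(t) = -K_1e^(t)sin(2t) + K_1e^(t)cos(2t) + K_2e^(t)sin(2t) + K_2e^(t)cos(2t)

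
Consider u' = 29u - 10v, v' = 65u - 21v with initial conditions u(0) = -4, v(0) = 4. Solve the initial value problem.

Coefficient matrix A = [[29, -10], [65, -21]].
Characteristic polynomial det(A - λI) = λ^2 - 8λ + 41 = 0.
Eigenvalues λ = 4 ± 5i (complex conjugate pair).
For λ=4+5i: an eigenvector is (1,2) - i(1,3) = (1 - i, 2 - 3i).
A real fundamental pair from Re and Im of e^((4+5i)t)v: X_1 = e^(4t)(cos(5t)·(1,2) + sin(5t)·(1,3)), X_2 = e^(4t)(sin(5t)·(1,2) - cos(5t)·(1,3)).
General solution: K_1X_1 + K_2X_2.
Applying u(0)=-4, v(0)=4 gives K_1=-16, K_2=-12.

u(t) = -28e^(4t)sin(5t) - 4e^(4t)cos(5t), v(t) = -72e^(4t)sin(5t) + 4e^(4t)cos(5t)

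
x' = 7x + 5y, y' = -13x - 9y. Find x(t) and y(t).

Coefficient matrix A = [[7, 5], [-13, -9]].
Characteristic polynomial det(A - λI) = λ^2 + 2λ + 2 = 0.
Eigenvalues λ = -1 ± i (complex conjugate pair).
For λ=-1+i: an eigenvector is (2,-3) - i(1,-2) = (2 - i, -3 + 2i).
A real fundamental pair from Re and Im of e^((-1+i)t)v: X_1 = e^(-t)(cos(t)·(2,-3) + sin(t)·(1,-2)), X_2 = e^(-t)(sin(t)·(2,-3) - cos(t)·(1,-2)).
General solution: K_1X_1 + K_2X_2.

x(t) = K_1e^(-t)sin(t) + 2K_1e^(-t)cos(t) + 2K_2e^(-t)sin(t) - K_2e^(-t)cos(t), y(t) = -2K_1e^(-t)sin(t) - 3K_1e^(-t)cos(t) - 3K_2e^(-t)sin(t) + 2K_2e^(-t)cos(t)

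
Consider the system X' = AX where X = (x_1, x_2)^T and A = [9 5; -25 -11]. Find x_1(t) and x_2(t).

x_1(t) = K_1e^(-t)sin(5t) - K_2e^(-t)cos(5t), x_2(t) = -2K_1e^(-t)sin(5t) + K_1e^(-t)cos(5t) + K_2e^(-t)sin(5t) + 2K_2e^(-t)cos(5t)

Coefficient matrix A = [[9, 5], [-25, -11]].
Characteristic polynomial det(A - λI) = λ^2 + 2λ + 26 = 0.
Eigenvalues λ = -1 ± 5i (complex conjugate pair).
For λ=-1+5i: an eigenvector is (0,1) - i(1,-2) = (0 - i, 1 + 2i).
A real fundamental pair from Re and Im of e^((-1+5i)t)v: X_1 = e^(-t)(cos(5t)·(0,1) + sin(5t)·(1,-2)), X_2 = e^(-t)(sin(5t)·(0,1) - cos(5t)·(1,-2)).
General solution: K_1X_1 + K_2X_2.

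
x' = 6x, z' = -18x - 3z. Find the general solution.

x(t) = K_2e^(6t), z(t) = -K_1e^(-3t) - 2K_2e^(6t)

Coefficient matrix A = [[6, 0], [-18, -3]].
Characteristic polynomial det(A - λI) = λ^2 - 3λ - 18 = 0.
Eigenvalues λ = -3, 6.
For λ=-3: (A-λI) row 1 is [9, 0], so an eigenvector is (0, -1).
For λ=6: (A-λI) row 2 is [-18, -9], so an eigenvector is (1, -2).
General solution: K_1e^(-3t)(0,-1) + K_2e^(6t)(1,-2).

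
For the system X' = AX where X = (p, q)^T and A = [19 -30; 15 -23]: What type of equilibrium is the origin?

A = [[19,-30],[15,-23]]; det(A-λI) = λ^2 + 4λ + 13.
λ = -2 ± 3i: negative real part.

stable spiral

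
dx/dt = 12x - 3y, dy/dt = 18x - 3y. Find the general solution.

Coefficient matrix A = [[12, -3], [18, -3]].
Characteristic polynomial det(A - λI) = λ^2 - 9λ + 18 = 0.
Eigenvalues λ = 6, 3.
For λ=6: (A-λI) row 1 is [6, -3], so an eigenvector is (1, 2).
For λ=3: (A-λI) row 1 is [9, -3], so an eigenvector is (1, 3).
General solution: K_1e^(6t)(1,2) + K_2e^(3t)(1,3).

x(t) = K_1e^(6t) + K_2e^(3t), y(t) = 2K_1e^(6t) + 3K_2e^(3t)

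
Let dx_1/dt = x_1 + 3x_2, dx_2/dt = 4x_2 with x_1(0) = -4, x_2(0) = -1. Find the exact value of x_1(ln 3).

-90

A = [[1,3],[0,4]]; eigenvalues λ = 4, 1.
Eigenvectors: (-1,-1) for λ=4, (1,0) for λ=1.
From the initial condition, c_1 = 1, c_2 = -3.
x_1(ln 3) = (1)(3^4)(-1) + (-3)(3^1)(1) = -90.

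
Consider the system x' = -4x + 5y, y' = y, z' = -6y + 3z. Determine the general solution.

Coefficient matrix A = [[-4, 5, 0], [0, 1, 0], [0, -6, 3]].
det(A - λI) = 0 gives eigenvalues λ = 1, -4, 3.
For λ=1: eigenvector (1,1,3).
For λ=-4: eigenvector (1,0,0).
For λ=3: eigenvector (0,0,1).
General solution: c_1e^(t)(1,1,3) + c_2e^(-4t)(1,0,0) + c_3e^(3t)(0,0,1).

x(t) = c_1e^(t) + c_2e^(-4t), y(t) = c_1e^(t), z(t) = 3c_1e^(t) + c_3e^(3t)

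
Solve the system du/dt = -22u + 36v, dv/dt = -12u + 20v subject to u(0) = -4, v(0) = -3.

Coefficient matrix A = [[-22, 36], [-12, 20]].
Characteristic polynomial det(A - λI) = λ^2 + 2λ - 8 = 0.
Eigenvalues λ = -4, 2.
For λ=-4: (A-λI) row 1 is [-18, 36], so an eigenvector is (2, 1).
For λ=2: (A-λI) row 1 is [-24, 36], so an eigenvector is (-3, -2).
General solution: K_1e^(-4t)(2,1) + K_2e^(2t)(-3,-2).
Applying u(0)=-4, v(0)=-3 gives K_1=1, K_2=2.

u(t) = -6e^(2t) + 2e^(-4t), v(t) = -4e^(2t) + e^(-4t)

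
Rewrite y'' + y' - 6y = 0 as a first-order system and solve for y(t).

Let x_1 = y, x_2 = y'. Then x_1' = x_2 and x_2' = 6x_1 - x_2.
A = [[0,1],[6,-1]]; det(A-λI) = λ^2 + λ - 6.
Eigenvalues λ = -3, 2 with eigenvectors (1,-3), (1,2).

y(t) = c_1e^(-3t) + c_2e^(2t)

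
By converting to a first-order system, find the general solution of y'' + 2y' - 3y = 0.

Let x_1 = y, x_2 = y'. Then x_1' = x_2 and x_2' = 3x_1 - 2x_2.
A = [[0,1],[3,-2]]; det(A-λI) = λ^2 + 2λ - 3.
Eigenvalues λ = 1, -3 with eigenvectors (1,1), (1,-3).

y(t) = c_1e^(t) + c_2e^(-3t)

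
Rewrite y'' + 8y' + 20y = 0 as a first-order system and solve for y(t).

Let x_1 = y, x_2 = y'. Then x_1' = x_2 and x_2' = -20x_1 - 8x_2.
A = [[0,1],[-20,-8]]; det(A-λI) = λ^2 + 8λ + 20.
Eigenvalues λ = -4 ± 2i.

y(t) = C_1e^(-4t)cos(2t) + C_2e^(-4t)sin(2t)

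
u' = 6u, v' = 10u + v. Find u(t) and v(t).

Coefficient matrix A = [[6, 0], [10, 1]].
Characteristic polynomial det(A - λI) = λ^2 - 7λ + 6 = 0.
Eigenvalues λ = 6, 1.
For λ=6: (A-λI) row 2 is [10, -5], so an eigenvector is (1, 2).
For λ=1: (A-λI) row 1 is [5, 0], so an eigenvector is (0, -1).
General solution: K_1e^(6t)(1,2) + K_2e^(t)(0,-1).

u(t) = K_1e^(6t), v(t) = 2K_1e^(6t) - K_2e^(t)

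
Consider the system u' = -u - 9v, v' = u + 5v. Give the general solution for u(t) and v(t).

u(t) = -3K_1e^(2t) - 3K_2te^(2t) + K_2e^(2t), v(t) = K_1e^(2t) + K_2te^(2t)

Coefficient matrix A = [[-1, -9], [1, 5]].
Characteristic polynomial det(A - λI) = λ^2 - 4λ + 4 = 0.
Single eigenvalue λ = 2 with algebraic multiplicity 2.
Eigenvector v = (-3,1); generalized eigenvector w with (A-λI)w=v is (1,0).
General solution: e^(2t)[K_1·v + K_2·(t·v + w)].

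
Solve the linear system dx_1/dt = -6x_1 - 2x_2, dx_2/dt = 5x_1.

x_1(t) = -c_1e^(-3t)sin(t) + c_1e^(-3t)cos(t) + c_2e^(-3t)sin(t) + c_2e^(-3t)cos(t), x_2(t) = 2c_1e^(-3t)sin(t) - c_1e^(-3t)cos(t) - c_2e^(-3t)sin(t) - 2c_2e^(-3t)cos(t)

Coefficient matrix A = [[-6, -2], [5, 0]].
Characteristic polynomial det(A - λI) = λ^2 + 6λ + 10 = 0.
Eigenvalues λ = -3 ± i (complex conjugate pair).
For λ=-3+i: an eigenvector is (1,-1) - i(-1,2) = (1 + i, -1 - 2i).
A real fundamental pair from Re and Im of e^((-3+i)t)v: X_1 = e^(-3t)(cos(t)·(1,-1) + sin(t)·(-1,2)), X_2 = e^(-3t)(sin(t)·(1,-1) - cos(t)·(-1,2)).
General solution: c_1X_1 + c_2X_2.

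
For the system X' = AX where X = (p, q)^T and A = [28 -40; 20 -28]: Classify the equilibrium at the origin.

center

A = [[28,-40],[20,-28]]; det(A-λI) = λ^2 + 16.
λ = 0 ± 4i: zero real part.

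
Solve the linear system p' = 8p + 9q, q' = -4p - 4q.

p(t) = -3c_1e^(2t) - 3c_2te^(2t) + c_2e^(2t), q(t) = 2c_1e^(2t) + 2c_2te^(2t) - c_2e^(2t)

Coefficient matrix A = [[8, 9], [-4, -4]].
Characteristic polynomial det(A - λI) = λ^2 - 4λ + 4 = 0.
Single eigenvalue λ = 2 with algebraic multiplicity 2.
Eigenvector v = (-3,2); generalized eigenvector w with (A-λI)w=v is (1,-1).
General solution: e^(2t)[c_1·v + c_2·(t·v + w)].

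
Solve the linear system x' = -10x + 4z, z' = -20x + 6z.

x(t) = c_1e^(-2t)sin(4t) - c_2e^(-2t)cos(4t), z(t) = 2c_1e^(-2t)sin(4t) + c_1e^(-2t)cos(4t) + c_2e^(-2t)sin(4t) - 2c_2e^(-2t)cos(4t)

Coefficient matrix A = [[-10, 4], [-20, 6]].
Characteristic polynomial det(A - λI) = λ^2 + 4λ + 20 = 0.
Eigenvalues λ = -2 ± 4i (complex conjugate pair).
For λ=-2+4i: an eigenvector is (0,1) - i(1,2) = (0 - i, 1 - 2i).
A real fundamental pair from Re and Im of e^((-2+4i)t)v: X_1 = e^(-2t)(cos(4t)·(0,1) + sin(4t)·(1,2)), X_2 = e^(-2t)(sin(4t)·(0,1) - cos(4t)·(1,2)).
General solution: c_1X_1 + c_2X_2.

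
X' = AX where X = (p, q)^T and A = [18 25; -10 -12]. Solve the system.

p(t) = -C_1e^(3t)sin(5t) - 2C_1e^(3t)cos(5t) - 2C_2e^(3t)sin(5t) + C_2e^(3t)cos(5t), q(t) = C_1e^(3t)sin(5t) + C_1e^(3t)cos(5t) + C_2e^(3t)sin(5t) - C_2e^(3t)cos(5t)

Coefficient matrix A = [[18, 25], [-10, -12]].
Characteristic polynomial det(A - λI) = λ^2 - 6λ + 34 = 0.
Eigenvalues λ = 3 ± 5i (complex conjugate pair).
For λ=3+5i: an eigenvector is (-2,1) - i(-1,1) = (-2 + i, 1 - i).
A real fundamental pair from Re and Im of e^((3+5i)t)v: X_1 = e^(3t)(cos(5t)·(-2,1) + sin(5t)·(-1,1)), X_2 = e^(3t)(sin(5t)·(-2,1) - cos(5t)·(-1,1)).
General solution: C_1X_1 + C_2X_2.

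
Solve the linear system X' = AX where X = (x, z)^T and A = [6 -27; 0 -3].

Coefficient matrix A = [[6, -27], [0, -3]].
Characteristic polynomial det(A - λI) = λ^2 - 3λ - 18 = 0.
Eigenvalues λ = -3, 6.
For λ=-3: (A-λI) row 1 is [9, -27], so an eigenvector is (-3, -1).
For λ=6: (A-λI) row 1 is [0, -27], so an eigenvector is (-1, 0).
General solution: C_1e^(-3t)(-3,-1) + C_2e^(6t)(-1,0).

x(t) = -3C_1e^(-3t) - C_2e^(6t), z(t) = -C_1e^(-3t)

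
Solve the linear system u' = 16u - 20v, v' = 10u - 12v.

Coefficient matrix A = [[16, -20], [10, -12]].
Characteristic polynomial det(A - λI) = λ^2 - 4λ + 8 = 0.
Eigenvalues λ = 2 ± 2i (complex conjugate pair).
For λ=2+2i: an eigenvector is (-1,-1) - i(3,2) = (-1 - 3i, -1 - 2i).
A real fundamental pair from Re and Im of e^((2+2i)t)v: X_1 = e^(2t)(cos(2t)·(-1,-1) + sin(2t)·(3,2)), X_2 = e^(2t)(sin(2t)·(-1,-1) - cos(2t)·(3,2)).
General solution: K_1X_1 + K_2X_2.

u(t) = 3K_1e^(2t)sin(2t) - K_1e^(2t)cos(2t) - K_2e^(2t)sin(2t) - 3K_2e^(2t)cos(2t), v(t) = 2K_1e^(2t)sin(2t) - K_1e^(2t)cos(2t) - K_2e^(2t)sin(2t) - 2K_2e^(2t)cos(2t)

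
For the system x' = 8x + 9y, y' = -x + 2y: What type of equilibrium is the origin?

A = [[8,9],[-1,2]]; det(A-λI) = λ^2 - 10λ + 25.
repeated λ = 5 with a single eigenvector.

unstable improper node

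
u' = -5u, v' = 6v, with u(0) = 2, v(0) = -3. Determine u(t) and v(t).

u(t) = 2e^(-5t), v(t) = -3e^(6t)

Coefficient matrix A = [[-5, 0], [0, 6]].
Characteristic polynomial det(A - λI) = λ^2 - λ - 30 = 0.
Eigenvalues λ = 6, -5.
For λ=6: (A-λI) row 1 is [-11, 0], so an eigenvector is (0, 1).
For λ=-5: (A-λI) row 2 is [0, 11], so an eigenvector is (-1, 0).
General solution: C_1e^(6t)(0,1) + C_2e^(-5t)(-1,0).
Applying u(0)=2, v(0)=-3 gives C_1=-3, C_2=-2.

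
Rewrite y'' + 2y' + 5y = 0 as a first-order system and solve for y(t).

Let x_1 = y, x_2 = y'. Then x_1' = x_2 and x_2' = -5x_1 - 2x_2.
A = [[0,1],[-5,-2]]; det(A-λI) = λ^2 + 2λ + 5.
Eigenvalues λ = -1 ± 2i.

y(t) = C_1e^(-t)cos(2t) + C_2e^(-t)sin(2t)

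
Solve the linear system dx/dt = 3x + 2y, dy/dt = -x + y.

Coefficient matrix A = [[3, 2], [-1, 1]].
Characteristic polynomial det(A - λI) = λ^2 - 4λ + 5 = 0.
Eigenvalues λ = 2 ± i (complex conjugate pair).
For λ=2+i: an eigenvector is (-1,0) - i(-1,1) = (-1 + i, 0 - i).
A real fundamental pair from Re and Im of e^((2+i)t)v: X_1 = e^(2t)(cos(t)·(-1,0) + sin(t)·(-1,1)), X_2 = e^(2t)(sin(t)·(-1,0) - cos(t)·(-1,1)).
General solution: K_1X_1 + K_2X_2.

x(t) = -K_1e^(2t)sin(t) - K_1e^(2t)cos(t) - K_2e^(2t)sin(t) + K_2e^(2t)cos(t), y(t) = K_1e^(2t)sin(t) - K_2e^(2t)cos(t)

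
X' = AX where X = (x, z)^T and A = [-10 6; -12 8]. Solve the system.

x(t) = C_1e^(-4t) - C_2e^(2t), z(t) = C_1e^(-4t) - 2C_2e^(2t)

Coefficient matrix A = [[-10, 6], [-12, 8]].
Characteristic polynomial det(A - λI) = λ^2 + 2λ - 8 = 0.
Eigenvalues λ = -4, 2.
For λ=-4: (A-λI) row 1 is [-6, 6], so an eigenvector is (1, 1).
For λ=2: (A-λI) row 1 is [-12, 6], so an eigenvector is (-1, -2).
General solution: C_1e^(-4t)(1,1) + C_2e^(2t)(-1,-2).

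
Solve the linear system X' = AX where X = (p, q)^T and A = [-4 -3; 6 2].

Coefficient matrix A = [[-4, -3], [6, 2]].
Characteristic polynomial det(A - λI) = λ^2 + 2λ + 10 = 0.
Eigenvalues λ = -1 ± 3i (complex conjugate pair).
For λ=-1+3i: an eigenvector is (1,-1) - i(0,1) = (1, -1 - i).
A real fundamental pair from Re and Im of e^((-1+3i)t)v: X_1 = e^(-t)(cos(3t)·(1,-1) + sin(3t)·(0,1)), X_2 = e^(-t)(sin(3t)·(1,-1) - cos(3t)·(0,1)).
General solution: C_1X_1 + C_2X_2.

p(t) = C_1e^(-t)cos(3t) + C_2e^(-t)sin(3t), q(t) = C_1e^(-t)sin(3t) - C_1e^(-t)cos(3t) - C_2e^(-t)sin(3t) - C_2e^(-t)cos(3t)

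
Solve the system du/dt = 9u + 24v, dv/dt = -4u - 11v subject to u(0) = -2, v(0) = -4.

Coefficient matrix A = [[9, 24], [-4, -11]].
Characteristic polynomial det(A - λI) = λ^2 + 2λ - 3 = 0.
Eigenvalues λ = -3, 1.
For λ=-3: (A-λI) row 1 is [12, 24], so an eigenvector is (-2, 1).
For λ=1: (A-λI) row 1 is [8, 24], so an eigenvector is (-3, 1).
General solution: C_1e^(-3t)(-2,1) + C_2e^(t)(-3,1).
Applying u(0)=-2, v(0)=-4 gives C_1=-14, C_2=10.

u(t) = -30e^(t) + 28e^(-3t), v(t) = 10e^(t) - 14e^(-3t)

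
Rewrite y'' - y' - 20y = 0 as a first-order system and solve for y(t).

y(t) = C_1e^(-4t) + C_2e^(5t)

Let x_1 = y, x_2 = y'. Then x_1' = x_2 and x_2' = 20x_1 + x_2.
A = [[0,1],[20,1]]; det(A-λI) = λ^2 - λ - 20.
Eigenvalues λ = -4, 5 with eigenvectors (1,-4), (1,5).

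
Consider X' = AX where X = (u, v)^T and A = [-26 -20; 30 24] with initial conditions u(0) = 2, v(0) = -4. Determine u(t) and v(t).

u(t) = 4e^(4t) - 2e^(-6t), v(t) = -6e^(4t) + 2e^(-6t)

Coefficient matrix A = [[-26, -20], [30, 24]].
Characteristic polynomial det(A - λI) = λ^2 + 2λ - 24 = 0.
Eigenvalues λ = 4, -6.
For λ=4: (A-λI) row 1 is [-30, -20], so an eigenvector is (-2, 3).
For λ=-6: (A-λI) row 1 is [-20, -20], so an eigenvector is (-1, 1).
General solution: C_1e^(4t)(-2,3) + C_2e^(-6t)(-1,1).
Applying u(0)=2, v(0)=-4 gives C_1=-2, C_2=2.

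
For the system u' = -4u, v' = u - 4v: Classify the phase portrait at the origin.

stable improper node

A = [[-4,0],[1,-4]]; det(A-λI) = λ^2 + 8λ + 16.
repeated λ = -4 with a single eigenvector.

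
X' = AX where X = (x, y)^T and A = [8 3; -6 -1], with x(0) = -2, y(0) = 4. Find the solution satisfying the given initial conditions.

x(t) = -2e^(2t), y(t) = 4e^(2t)

Coefficient matrix A = [[8, 3], [-6, -1]].
Characteristic polynomial det(A - λI) = λ^2 - 7λ + 10 = 0.
Eigenvalues λ = 2, 5.
For λ=2: (A-λI) row 1 is [6, 3], so an eigenvector is (1, -2).
For λ=5: (A-λI) row 1 is [3, 3], so an eigenvector is (1, -1).
General solution: K_1e^(2t)(1,-2) + K_2e^(5t)(1,-1).
Applying x(0)=-2, y(0)=4 gives K_1=-2, K_2=0.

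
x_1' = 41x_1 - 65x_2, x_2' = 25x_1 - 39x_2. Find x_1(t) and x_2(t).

x_1(t) = -3C_1e^(t)sin(5t) - 2C_1e^(t)cos(5t) - 2C_2e^(t)sin(5t) + 3C_2e^(t)cos(5t), x_2(t) = -2C_1e^(t)sin(5t) - C_1e^(t)cos(5t) - C_2e^(t)sin(5t) + 2C_2e^(t)cos(5t)

Coefficient matrix A = [[41, -65], [25, -39]].
Characteristic polynomial det(A - λI) = λ^2 - 2λ + 26 = 0.
Eigenvalues λ = 1 ± 5i (complex conjugate pair).
For λ=1+5i: an eigenvector is (-2,-1) - i(-3,-2) = (-2 + 3i, -1 + 2i).
A real fundamental pair from Re and Im of e^((1+5i)t)v: X_1 = e^(t)(cos(5t)·(-2,-1) + sin(5t)·(-3,-2)), X_2 = e^(t)(sin(5t)·(-2,-1) - cos(5t)·(-3,-2)).
General solution: C_1X_1 + C_2X_2.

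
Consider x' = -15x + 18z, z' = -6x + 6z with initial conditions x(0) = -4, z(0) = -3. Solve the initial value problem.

x(t) = -6e^(-3t) + 2e^(-6t), z(t) = -4e^(-3t) + e^(-6t)

Coefficient matrix A = [[-15, 18], [-6, 6]].
Characteristic polynomial det(A - λI) = λ^2 + 9λ + 18 = 0.
Eigenvalues λ = -3, -6.
For λ=-3: (A-λI) row 1 is [-12, 18], so an eigenvector is (-3, -2).
For λ=-6: (A-λI) row 1 is [-9, 18], so an eigenvector is (2, 1).
General solution: C_1e^(-3t)(-3,-2) + C_2e^(-6t)(2,1).
Applying x(0)=-4, z(0)=-3 gives C_1=2, C_2=1.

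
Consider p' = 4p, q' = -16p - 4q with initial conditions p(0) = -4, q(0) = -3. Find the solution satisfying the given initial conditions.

Coefficient matrix A = [[4, 0], [-16, -4]].
Characteristic polynomial det(A - λI) = λ^2 - 16 = 0.
Eigenvalues λ = 4, -4.
For λ=4: (A-λI) row 2 is [-16, -8], so an eigenvector is (-1, 2).
For λ=-4: (A-λI) row 1 is [8, 0], so an eigenvector is (0, 1).
General solution: K_1e^(4t)(-1,2) + K_2e^(-4t)(0,1).
Applying p(0)=-4, q(0)=-3 gives K_1=4, K_2=-11.

p(t) = -4e^(4t), q(t) = 8e^(4t) - 11e^(-4t)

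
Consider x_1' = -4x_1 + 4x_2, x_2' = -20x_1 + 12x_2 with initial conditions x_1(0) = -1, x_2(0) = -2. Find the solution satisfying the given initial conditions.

x_1(t) = -e^(4t)cos(4t), x_2(t) = e^(4t)sin(4t) - 2e^(4t)cos(4t)

Coefficient matrix A = [[-4, 4], [-20, 12]].
Characteristic polynomial det(A - λI) = λ^2 - 8λ + 32 = 0.
Eigenvalues λ = 4 ± 4i (complex conjugate pair).
For λ=4+4i: an eigenvector is (0,-1) - i(-1,-2) = (0 + i, -1 + 2i).
A real fundamental pair from Re and Im of e^((4+4i)t)v: X_1 = e^(4t)(cos(4t)·(0,-1) + sin(4t)·(-1,-2)), X_2 = e^(4t)(sin(4t)·(0,-1) - cos(4t)·(-1,-2)).
General solution: C_1X_1 + C_2X_2.
Applying x_1(0)=-1, x_2(0)=-2 gives C_1=0, C_2=-1.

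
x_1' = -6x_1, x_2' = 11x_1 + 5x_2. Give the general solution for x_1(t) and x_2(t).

x_1(t) = -C_2e^(-6t), x_2(t) = C_1e^(5t) + C_2e^(-6t)

Coefficient matrix A = [[-6, 0], [11, 5]].
Characteristic polynomial det(A - λI) = λ^2 + λ - 30 = 0.
Eigenvalues λ = 5, -6.
For λ=5: (A-λI) row 1 is [-11, 0], so an eigenvector is (0, 1).
For λ=-6: (A-λI) row 2 is [11, 11], so an eigenvector is (-1, 1).
General solution: C_1e^(5t)(0,1) + C_2e^(-6t)(-1,1).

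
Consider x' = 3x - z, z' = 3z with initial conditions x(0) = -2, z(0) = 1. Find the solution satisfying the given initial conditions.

x(t) = -te^(3t) - 2e^(3t), z(t) = e^(3t)

Coefficient matrix A = [[3, -1], [0, 3]].
Characteristic polynomial det(A - λI) = λ^2 - 6λ + 9 = 0.
Single eigenvalue λ = 3 with algebraic multiplicity 2.
Eigenvector v = (-1,0); generalized eigenvector w with (A-λI)w=v is (-3,1).
General solution: e^(3t)[c_1·v + c_2·(t·v + w)].
Applying x(0)=-2, z(0)=1 gives c_1=-1, c_2=1.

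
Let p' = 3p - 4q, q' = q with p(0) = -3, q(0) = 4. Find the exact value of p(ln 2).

A = [[3,-4],[0,1]]; eigenvalues λ = 1, 3.
Eigenvectors: (2,1) for λ=1, (1,0) for λ=3.
From the initial condition, c_1 = 4, c_2 = -11.
p(ln 2) = (4)(2^1)(2) + (-11)(2^3)(1) = -72.

-72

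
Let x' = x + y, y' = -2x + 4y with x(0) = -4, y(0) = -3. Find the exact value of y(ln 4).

48

A = [[1,1],[-2,4]]; eigenvalues λ = 3, 2.
Eigenvectors: (1,2) for λ=3, (1,1) for λ=2.
From the initial condition, c_1 = 1, c_2 = -5.
y(ln 4) = (1)(4^3)(2) + (-5)(4^2)(1) = 48.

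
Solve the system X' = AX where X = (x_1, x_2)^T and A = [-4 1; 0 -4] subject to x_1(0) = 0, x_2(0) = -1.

x_1(t) = -te^(-4t), x_2(t) = -e^(-4t)

Coefficient matrix A = [[-4, 1], [0, -4]].
Characteristic polynomial det(A - λI) = λ^2 + 8λ + 16 = 0.
Single eigenvalue λ = -4 with algebraic multiplicity 2.
Eigenvector v = (1,0); generalized eigenvector w with (A-λI)w=v is (2,1).
General solution: e^(-4t)[K_1·v + K_2·(t·v + w)].
Applying x_1(0)=0, x_2(0)=-1 gives K_1=2, K_2=-1.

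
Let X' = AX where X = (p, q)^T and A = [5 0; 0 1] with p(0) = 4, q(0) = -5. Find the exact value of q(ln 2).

-10

A = [[5,0],[0,1]]; eigenvalues λ = 1, 5.
Eigenvectors: (0,-1) for λ=1, (1,0) for λ=5.
From the initial condition, c_1 = 5, c_2 = 4.
q(ln 2) = (5)(2^1)(-1) + (4)(2^5)(0) = -10.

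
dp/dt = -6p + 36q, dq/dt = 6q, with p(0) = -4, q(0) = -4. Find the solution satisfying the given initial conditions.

p(t) = -12e^(6t) + 8e^(-6t), q(t) = -4e^(6t)

Coefficient matrix A = [[-6, 36], [0, 6]].
Characteristic polynomial det(A - λI) = λ^2 - 36 = 0.
Eigenvalues λ = -6, 6.
For λ=-6: (A-λI) row 1 is [0, 36], so an eigenvector is (1, 0).
For λ=6: (A-λI) row 1 is [-12, 36], so an eigenvector is (3, 1).
General solution: K_1e^(-6t)(1,0) + K_2e^(6t)(3,1).
Applying p(0)=-4, q(0)=-4 gives K_1=8, K_2=-4.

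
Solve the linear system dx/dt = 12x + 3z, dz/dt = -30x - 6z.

x(t) = -c_1e^(3t)cos(3t) - c_2e^(3t)sin(3t), z(t) = c_1e^(3t)sin(3t) + 3c_1e^(3t)cos(3t) + 3c_2e^(3t)sin(3t) - c_2e^(3t)cos(3t)

Coefficient matrix A = [[12, 3], [-30, -6]].
Characteristic polynomial det(A - λI) = λ^2 - 6λ + 18 = 0.
Eigenvalues λ = 3 ± 3i (complex conjugate pair).
For λ=3+3i: an eigenvector is (-1,3) - i(0,1) = (-1, 3 - i).
A real fundamental pair from Re and Im of e^((3+3i)t)v: X_1 = e^(3t)(cos(3t)·(-1,3) + sin(3t)·(0,1)), X_2 = e^(3t)(sin(3t)·(-1,3) - cos(3t)·(0,1)).
General solution: c_1X_1 + c_2X_2.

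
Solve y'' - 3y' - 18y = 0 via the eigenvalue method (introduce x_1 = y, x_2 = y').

Let x_1 = y, x_2 = y'. Then x_1' = x_2 and x_2' = 18x_1 + 3x_2.
A = [[0,1],[18,3]]; det(A-λI) = λ^2 - 3λ - 18.
Eigenvalues λ = -3, 6 with eigenvectors (1,-3), (1,6).

y(t) = c_1e^(-3t) + c_2e^(6t)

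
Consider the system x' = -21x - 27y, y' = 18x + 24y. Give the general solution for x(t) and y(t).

x(t) = -3c_1e^(-3t) - c_2e^(6t), y(t) = 2c_1e^(-3t) + c_2e^(6t)

Coefficient matrix A = [[-21, -27], [18, 24]].
Characteristic polynomial det(A - λI) = λ^2 - 3λ - 18 = 0.
Eigenvalues λ = -3, 6.
For λ=-3: (A-λI) row 1 is [-18, -27], so an eigenvector is (-3, 2).
For λ=6: (A-λI) row 1 is [-27, -27], so an eigenvector is (-1, 1).
General solution: c_1e^(-3t)(-3,2) + c_2e^(6t)(-1,1).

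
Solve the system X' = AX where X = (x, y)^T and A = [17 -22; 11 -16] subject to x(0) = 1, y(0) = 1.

Coefficient matrix A = [[17, -22], [11, -16]].
Characteristic polynomial det(A - λI) = λ^2 - λ - 30 = 0.
Eigenvalues λ = -5, 6.
For λ=-5: (A-λI) row 1 is [22, -22], so an eigenvector is (-1, -1).
For λ=6: (A-λI) row 1 is [11, -22], so an eigenvector is (-2, -1).
General solution: K_1e^(-5t)(-1,-1) + K_2e^(6t)(-2,-1).
Applying x(0)=1, y(0)=1 gives K_1=-1, K_2=0.

x(t) = e^(-5t), y(t) = e^(-5t)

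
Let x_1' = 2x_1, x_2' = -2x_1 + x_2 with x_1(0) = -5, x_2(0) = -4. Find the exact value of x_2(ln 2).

12

A = [[2,0],[-2,1]]; eigenvalues λ = 1, 2.
Eigenvectors: (0,-1) for λ=1, (-1,2) for λ=2.
From the initial condition, c_1 = 14, c_2 = 5.
x_2(ln 2) = (14)(2^1)(-1) + (5)(2^2)(2) = 12.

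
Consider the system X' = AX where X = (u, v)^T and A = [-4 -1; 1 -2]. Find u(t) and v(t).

u(t) = -K_1e^(-3t) - K_2te^(-3t) - K_2e^(-3t), v(t) = K_1e^(-3t) + K_2te^(-3t) + 2K_2e^(-3t)

Coefficient matrix A = [[-4, -1], [1, -2]].
Characteristic polynomial det(A - λI) = λ^2 + 6λ + 9 = 0.
Single eigenvalue λ = -3 with algebraic multiplicity 2.
Eigenvector v = (-1,1); generalized eigenvector w with (A-λI)w=v is (-1,2).
General solution: e^(-3t)[K_1·v + K_2·(t·v + w)].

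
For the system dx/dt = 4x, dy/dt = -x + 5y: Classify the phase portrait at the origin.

unstable node

A = [[4,0],[-1,5]]; det(A-λI) = λ^2 - 9λ + 20.
λ = 4, 5: both positive.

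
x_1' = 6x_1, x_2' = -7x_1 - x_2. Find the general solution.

x_1(t) = -K_1e^(6t), x_2(t) = K_1e^(6t) + K_2e^(-t)

Coefficient matrix A = [[6, 0], [-7, -1]].
Characteristic polynomial det(A - λI) = λ^2 - 5λ - 6 = 0.
Eigenvalues λ = 6, -1.
For λ=6: (A-λI) row 2 is [-7, -7], so an eigenvector is (-1, 1).
For λ=-1: (A-λI) row 1 is [7, 0], so an eigenvector is (0, 1).
General solution: K_1e^(6t)(-1,1) + K_2e^(-t)(0,1).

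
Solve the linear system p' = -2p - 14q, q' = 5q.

Coefficient matrix A = [[-2, -14], [0, 5]].
Characteristic polynomial det(A - λI) = λ^2 - 3λ - 10 = 0.
Eigenvalues λ = 5, -2.
For λ=5: (A-λI) row 1 is [-7, -14], so an eigenvector is (2, -1).
For λ=-2: (A-λI) row 1 is [0, -14], so an eigenvector is (-1, 0).
General solution: C_1e^(5t)(2,-1) + C_2e^(-2t)(-1,0).

p(t) = 2C_1e^(5t) - C_2e^(-2t), q(t) = -C_1e^(5t)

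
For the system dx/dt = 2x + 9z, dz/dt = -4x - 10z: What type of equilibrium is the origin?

A = [[2,9],[-4,-10]]; det(A-λI) = λ^2 + 8λ + 16.
repeated λ = -4 with a single eigenvector.

stable improper node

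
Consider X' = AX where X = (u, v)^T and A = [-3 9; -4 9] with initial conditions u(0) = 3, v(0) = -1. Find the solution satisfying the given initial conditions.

u(t) = -27te^(3t) + 3e^(3t), v(t) = -18te^(3t) - e^(3t)

Coefficient matrix A = [[-3, 9], [-4, 9]].
Characteristic polynomial det(A - λI) = λ^2 - 6λ + 9 = 0.
Single eigenvalue λ = 3 with algebraic multiplicity 2.
Eigenvector v = (-3,-2); generalized eigenvector w with (A-λI)w=v is (-1,-1).
General solution: e^(3t)[K_1·v + K_2·(t·v + w)].
Applying u(0)=3, v(0)=-1 gives K_1=-4, K_2=9.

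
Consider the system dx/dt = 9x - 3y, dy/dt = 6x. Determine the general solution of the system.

Coefficient matrix A = [[9, -3], [6, 0]].
Characteristic polynomial det(A - λI) = λ^2 - 9λ + 18 = 0.
Eigenvalues λ = 3, 6.
For λ=3: (A-λI) row 1 is [6, -3], so an eigenvector is (1, 2).
For λ=6: (A-λI) row 1 is [3, -3], so an eigenvector is (1, 1).
General solution: c_1e^(3t)(1,2) + c_2e^(6t)(1,1).

x(t) = c_1e^(3t) + c_2e^(6t), y(t) = 2c_1e^(3t) + c_2e^(6t)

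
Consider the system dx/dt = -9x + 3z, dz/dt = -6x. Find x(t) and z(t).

Coefficient matrix A = [[-9, 3], [-6, 0]].
Characteristic polynomial det(A - λI) = λ^2 + 9λ + 18 = 0.
Eigenvalues λ = -3, -6.
For λ=-3: (A-λI) row 1 is [-6, 3], so an eigenvector is (1, 2).
For λ=-6: (A-λI) row 1 is [-3, 3], so an eigenvector is (1, 1).
General solution: C_1e^(-3t)(1,2) + C_2e^(-6t)(1,1).

x(t) = C_1e^(-3t) + C_2e^(-6t), z(t) = 2C_1e^(-3t) + C_2e^(-6t)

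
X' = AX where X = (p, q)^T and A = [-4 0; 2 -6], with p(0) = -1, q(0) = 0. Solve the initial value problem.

Coefficient matrix A = [[-4, 0], [2, -6]].
Characteristic polynomial det(A - λI) = λ^2 + 10λ + 24 = 0.
Eigenvalues λ = -4, -6.
For λ=-4: (A-λI) row 2 is [2, -2], so an eigenvector is (-1, -1).
For λ=-6: (A-λI) row 1 is [2, 0], so an eigenvector is (0, 1).
General solution: C_1e^(-4t)(-1,-1) + C_2e^(-6t)(0,1).
Applying p(0)=-1, q(0)=0 gives C_1=1, C_2=1.

p(t) = -e^(-4t), q(t) = -e^(-4t) + e^(-6t)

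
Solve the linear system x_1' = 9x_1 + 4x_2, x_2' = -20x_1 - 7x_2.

x_1(t) = C_1e^(t)sin(4t) - C_2e^(t)cos(4t), x_2(t) = -2C_1e^(t)sin(4t) + C_1e^(t)cos(4t) + C_2e^(t)sin(4t) + 2C_2e^(t)cos(4t)

Coefficient matrix A = [[9, 4], [-20, -7]].
Characteristic polynomial det(A - λI) = λ^2 - 2λ + 17 = 0.
Eigenvalues λ = 1 ± 4i (complex conjugate pair).
For λ=1+4i: an eigenvector is (0,1) - i(1,-2) = (0 - i, 1 + 2i).
A real fundamental pair from Re and Im of e^((1+4i)t)v: X_1 = e^(t)(cos(4t)·(0,1) + sin(4t)·(1,-2)), X_2 = e^(t)(sin(4t)·(0,1) - cos(4t)·(1,-2)).
General solution: C_1X_1 + C_2X_2.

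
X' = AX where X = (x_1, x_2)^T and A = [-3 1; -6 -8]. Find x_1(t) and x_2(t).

x_1(t) = -c_1e^(-6t) + c_2e^(-5t), x_2(t) = 3c_1e^(-6t) - 2c_2e^(-5t)

Coefficient matrix A = [[-3, 1], [-6, -8]].
Characteristic polynomial det(A - λI) = λ^2 + 11λ + 30 = 0.
Eigenvalues λ = -6, -5.
For λ=-6: (A-λI) row 1 is [3, 1], so an eigenvector is (-1, 3).
For λ=-5: (A-λI) row 1 is [2, 1], so an eigenvector is (1, -2).
General solution: c_1e^(-6t)(-1,3) + c_2e^(-5t)(1,-2).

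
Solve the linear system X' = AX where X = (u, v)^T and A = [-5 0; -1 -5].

u(t) = -c_2e^(-5t), v(t) = c_1e^(-5t) + c_2te^(-5t) - 2c_2e^(-5t)

Coefficient matrix A = [[-5, 0], [-1, -5]].
Characteristic polynomial det(A - λI) = λ^2 + 10λ + 25 = 0.
Single eigenvalue λ = -5 with algebraic multiplicity 2.
Eigenvector v = (0,1); generalized eigenvector w with (A-λI)w=v is (-1,-2).
General solution: e^(-5t)[c_1·v + c_2·(t·v + w)].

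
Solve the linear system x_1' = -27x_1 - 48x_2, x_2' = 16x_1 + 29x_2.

Coefficient matrix A = [[-27, -48], [16, 29]].
Characteristic polynomial det(A - λI) = λ^2 - 2λ - 15 = 0.
Eigenvalues λ = -3, 5.
For λ=-3: (A-λI) row 1 is [-24, -48], so an eigenvector is (2, -1).
For λ=5: (A-λI) row 1 is [-32, -48], so an eigenvector is (-3, 2).
General solution: K_1e^(-3t)(2,-1) + K_2e^(5t)(-3,2).

x_1(t) = 2K_1e^(-3t) - 3K_2e^(5t), x_2(t) = -K_1e^(-3t) + 2K_2e^(5t)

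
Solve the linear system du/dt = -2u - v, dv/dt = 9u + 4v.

u(t) = K_1e^(t) + K_2te^(t) - K_2e^(t), v(t) = -3K_1e^(t) - 3K_2te^(t) + 2K_2e^(t)

Coefficient matrix A = [[-2, -1], [9, 4]].
Characteristic polynomial det(A - λI) = λ^2 - 2λ + 1 = 0.
Single eigenvalue λ = 1 with algebraic multiplicity 2.
Eigenvector v = (1,-3); generalized eigenvector w with (A-λI)w=v is (-1,2).
General solution: e^(t)[K_1·v + K_2·(t·v + w)].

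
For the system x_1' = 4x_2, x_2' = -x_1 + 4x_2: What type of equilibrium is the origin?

A = [[0,4],[-1,4]]; det(A-λI) = λ^2 - 4λ + 4.
repeated λ = 2 with a single eigenvector.

unstable improper node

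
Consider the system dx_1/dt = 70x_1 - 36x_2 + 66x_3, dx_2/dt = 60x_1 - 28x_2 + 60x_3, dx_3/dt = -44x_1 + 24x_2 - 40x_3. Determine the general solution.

Coefficient matrix A = [[70, -36, 66], [60, -28, 60], [-44, 24, -40]].
det(A - λI) = 0 gives eigenvalues λ = 2, -4, 4.
For λ=2: eigenvector (3,2,-2).
For λ=-4: eigenvector (6,5,-4).
For λ=4: eigenvector (-1,0,1).
General solution: c_1e^(2t)(3,2,-2) + c_2e^(-4t)(6,5,-4) + c_3e^(4t)(-1,0,1).

x_1(t) = 3c_1e^(2t) + 6c_2e^(-4t) - c_3e^(4t), x_2(t) = 2c_1e^(2t) + 5c_2e^(-4t), x_3(t) = -2c_1e^(2t) - 4c_2e^(-4t) + c_3e^(4t)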